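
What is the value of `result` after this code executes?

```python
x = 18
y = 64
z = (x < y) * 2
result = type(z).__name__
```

x is int; y is int; z is int; result = 'int'

'int'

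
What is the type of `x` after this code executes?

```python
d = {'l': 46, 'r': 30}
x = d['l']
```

Accessing dict[str, int] with str key returns int

int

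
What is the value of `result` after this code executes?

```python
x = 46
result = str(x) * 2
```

x = 46; result = '4646'

'4646'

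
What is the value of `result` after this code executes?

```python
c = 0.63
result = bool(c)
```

c = 0.63; result = True

True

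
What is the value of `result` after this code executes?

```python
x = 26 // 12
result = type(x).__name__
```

x is int; result = 'int'

'int'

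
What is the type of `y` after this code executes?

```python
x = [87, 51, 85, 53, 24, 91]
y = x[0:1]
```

Slicing a list returns a list

list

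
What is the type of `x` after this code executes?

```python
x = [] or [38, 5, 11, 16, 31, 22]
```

'or' returns first truthy value (list)

list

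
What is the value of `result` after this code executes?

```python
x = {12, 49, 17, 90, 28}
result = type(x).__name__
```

x is set; result = 'set'

'set'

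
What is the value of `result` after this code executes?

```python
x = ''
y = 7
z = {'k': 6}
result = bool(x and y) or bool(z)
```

x = ''; y = 7; z = {'k': 6}; result = True

True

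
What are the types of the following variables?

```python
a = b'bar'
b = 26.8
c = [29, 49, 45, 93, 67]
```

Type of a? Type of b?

a is assigned a bytes literal (b'...' prefix); b is assigned a number with a decimal point, so it is a float

bytes, float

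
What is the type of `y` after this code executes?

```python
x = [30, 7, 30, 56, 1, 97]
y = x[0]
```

Indexing list[int] returns int

int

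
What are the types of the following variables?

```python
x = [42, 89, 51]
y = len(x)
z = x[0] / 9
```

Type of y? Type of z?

len() returns int; int / int = float

int, float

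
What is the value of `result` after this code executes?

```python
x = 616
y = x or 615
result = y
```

x = 616; y = 616; result = 616

616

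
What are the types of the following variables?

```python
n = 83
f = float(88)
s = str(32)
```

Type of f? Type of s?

f is assigned the result of calling float(), which returns a float; s is assigned the result of calling str(), which returns a str

float, str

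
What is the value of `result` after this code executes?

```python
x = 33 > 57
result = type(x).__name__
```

x is bool; result = 'bool'

'bool'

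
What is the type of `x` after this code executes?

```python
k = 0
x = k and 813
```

'and' returns first falsy value (0 is int)

int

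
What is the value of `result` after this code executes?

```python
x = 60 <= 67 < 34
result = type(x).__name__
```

x is bool; result = 'bool'

'bool'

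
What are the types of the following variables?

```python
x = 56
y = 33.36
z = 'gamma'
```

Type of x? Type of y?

x is assigned a bare integer (no decimal point), so it is an int; y is assigned a number with a decimal point, so it is a float

int, float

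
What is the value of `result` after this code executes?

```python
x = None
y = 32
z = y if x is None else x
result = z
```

x = None; y = 32; z = 32; result = 32

32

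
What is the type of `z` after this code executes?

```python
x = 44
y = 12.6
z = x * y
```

int * float = float

float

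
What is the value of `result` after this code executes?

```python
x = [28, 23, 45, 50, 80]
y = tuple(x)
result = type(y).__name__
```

x is list; y is tuple; result = 'tuple'

'tuple'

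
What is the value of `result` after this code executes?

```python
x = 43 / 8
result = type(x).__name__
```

x is float; result = 'float'

'float'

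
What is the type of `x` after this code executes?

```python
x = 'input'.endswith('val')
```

str.endswith() returns bool

bool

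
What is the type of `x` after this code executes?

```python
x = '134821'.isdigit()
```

str.isdigit() returns bool

bool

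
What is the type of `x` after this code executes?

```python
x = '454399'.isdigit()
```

str.isdigit() returns bool

bool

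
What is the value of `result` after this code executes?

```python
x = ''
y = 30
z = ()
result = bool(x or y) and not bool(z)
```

x = ''; y = 30; z = (); result = True

True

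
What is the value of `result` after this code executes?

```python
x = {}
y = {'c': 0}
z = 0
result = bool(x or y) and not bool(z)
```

x = {}; y = {'c': 0}; z = 0; result = True

True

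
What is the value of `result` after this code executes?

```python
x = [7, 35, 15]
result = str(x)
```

x = [7, 35, 15]; result = '[7, 35, 15]'

'[7, 35, 15]'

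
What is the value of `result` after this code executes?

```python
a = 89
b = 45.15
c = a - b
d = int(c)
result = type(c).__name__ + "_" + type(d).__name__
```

a is int; b is float; c is float; d is int; result = 'float_int'

'float_int'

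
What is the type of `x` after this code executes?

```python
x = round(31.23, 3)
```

round() with decimal places returns float

float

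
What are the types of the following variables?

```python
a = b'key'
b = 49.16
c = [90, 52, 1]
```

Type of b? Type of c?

b is assigned a number with a decimal point, so it is a float; c is assigned a list literal (square brackets)

float, list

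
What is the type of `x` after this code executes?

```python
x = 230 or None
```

'or' returns first truthy value

int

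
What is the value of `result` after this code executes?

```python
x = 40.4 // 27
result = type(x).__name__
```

x is float; result = 'float'

'float'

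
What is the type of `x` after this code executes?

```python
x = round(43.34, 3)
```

round() with decimal places returns float

float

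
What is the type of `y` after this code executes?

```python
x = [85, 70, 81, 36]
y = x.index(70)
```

list.index() returns int

int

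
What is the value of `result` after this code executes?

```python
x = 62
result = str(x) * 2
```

x = 62; result = '6262'

'6262'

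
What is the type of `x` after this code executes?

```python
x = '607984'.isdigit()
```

str.isdigit() returns bool

bool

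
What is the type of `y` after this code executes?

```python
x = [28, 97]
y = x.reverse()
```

list.reverse() returns None

NoneType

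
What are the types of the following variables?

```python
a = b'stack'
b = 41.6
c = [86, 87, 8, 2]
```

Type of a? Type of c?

a is assigned a bytes literal (b'...' prefix); c is assigned a list literal (square brackets)

bytes, list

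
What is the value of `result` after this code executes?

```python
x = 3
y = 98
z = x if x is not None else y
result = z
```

x = 3; y = 98; z = 3; result = 3

3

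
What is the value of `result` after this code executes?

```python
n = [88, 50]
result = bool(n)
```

n = [88, 50]; result = True

True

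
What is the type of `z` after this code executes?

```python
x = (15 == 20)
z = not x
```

'not' returns bool

bool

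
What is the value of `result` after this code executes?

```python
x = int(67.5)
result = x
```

x = 67; result = 67

67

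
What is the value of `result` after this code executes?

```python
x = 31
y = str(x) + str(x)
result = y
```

x = 31; y = '3131'; result = '3131'

'3131'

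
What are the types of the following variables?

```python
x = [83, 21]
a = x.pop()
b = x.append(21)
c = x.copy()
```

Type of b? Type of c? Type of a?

append() returns None; copy() returns list; pop() returns element

NoneType, list, int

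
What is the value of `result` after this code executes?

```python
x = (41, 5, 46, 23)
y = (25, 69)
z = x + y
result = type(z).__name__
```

x is tuple; y is tuple; z is tuple; result = 'tuple'

'tuple'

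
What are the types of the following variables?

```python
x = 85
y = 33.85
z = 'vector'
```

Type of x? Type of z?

x is assigned a bare integer (no decimal point), so it is an int; z is assigned a quoted string literal, so it is a str

int, str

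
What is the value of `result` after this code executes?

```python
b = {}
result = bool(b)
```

b = {}; result = False

False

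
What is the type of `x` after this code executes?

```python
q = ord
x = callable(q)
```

callable() returns bool

bool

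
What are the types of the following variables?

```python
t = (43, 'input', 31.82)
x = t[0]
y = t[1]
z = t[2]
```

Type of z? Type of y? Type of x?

tuple[2] is float; tuple[1] is str; tuple[0] is int

float, str, int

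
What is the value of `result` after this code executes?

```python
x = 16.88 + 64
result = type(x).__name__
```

x is float; result = 'float'

'float'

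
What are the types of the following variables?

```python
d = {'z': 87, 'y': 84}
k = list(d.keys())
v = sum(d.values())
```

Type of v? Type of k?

sum of ints is int; list() converts to list

int, list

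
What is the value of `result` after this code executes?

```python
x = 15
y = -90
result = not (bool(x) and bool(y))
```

x = 15; y = -90; result = False

False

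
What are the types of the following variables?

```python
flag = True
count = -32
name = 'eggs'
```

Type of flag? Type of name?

flag is assigned the constant True, which has type bool; name is assigned a quoted string literal, so it is a str

bool, str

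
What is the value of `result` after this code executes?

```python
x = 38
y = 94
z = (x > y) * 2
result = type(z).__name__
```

x is int; y is int; z is int; result = 'int'

'int'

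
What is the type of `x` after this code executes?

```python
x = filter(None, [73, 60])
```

filter() returns a filter object

filter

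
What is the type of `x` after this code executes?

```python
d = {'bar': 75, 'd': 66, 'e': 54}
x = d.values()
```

.values() returns dict_values view

dict_values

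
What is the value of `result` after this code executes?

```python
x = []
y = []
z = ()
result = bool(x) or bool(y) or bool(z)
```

x = []; y = []; z = (); result = False

False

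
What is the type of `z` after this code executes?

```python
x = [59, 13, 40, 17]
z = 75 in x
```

'in' operator returns bool

bool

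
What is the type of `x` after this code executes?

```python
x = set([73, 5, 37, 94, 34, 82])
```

set() constructor returns set

set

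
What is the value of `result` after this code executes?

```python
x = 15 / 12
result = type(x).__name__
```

x is float; result = 'float'

'float'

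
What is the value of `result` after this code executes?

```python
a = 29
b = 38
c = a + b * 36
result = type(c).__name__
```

a is int; b is int; c is int; result = 'int'

'int'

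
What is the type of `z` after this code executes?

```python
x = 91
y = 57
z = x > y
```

Comparison returns bool

bool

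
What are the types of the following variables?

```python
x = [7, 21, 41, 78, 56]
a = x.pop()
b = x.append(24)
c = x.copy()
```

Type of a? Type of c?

pop() returns element; copy() returns list

int, list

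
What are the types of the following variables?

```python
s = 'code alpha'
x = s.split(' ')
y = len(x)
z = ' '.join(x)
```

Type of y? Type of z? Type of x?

len() returns int; str.join() returns str; str.split() returns list

int, str, list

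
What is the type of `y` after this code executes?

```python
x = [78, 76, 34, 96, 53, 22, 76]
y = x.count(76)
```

list.count() returns int

int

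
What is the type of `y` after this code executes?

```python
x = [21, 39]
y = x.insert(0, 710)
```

list.insert() returns None

NoneType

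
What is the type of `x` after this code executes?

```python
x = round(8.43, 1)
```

round() with decimal places returns float

float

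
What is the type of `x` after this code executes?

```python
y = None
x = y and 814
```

'and' returns first falsy value (None)

NoneType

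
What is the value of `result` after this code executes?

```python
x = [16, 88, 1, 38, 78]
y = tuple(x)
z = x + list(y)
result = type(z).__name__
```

x is list; y is tuple; z is list; result = 'list'

'list'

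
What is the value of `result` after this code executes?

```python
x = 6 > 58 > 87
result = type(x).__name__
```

x is bool; result = 'bool'

'bool'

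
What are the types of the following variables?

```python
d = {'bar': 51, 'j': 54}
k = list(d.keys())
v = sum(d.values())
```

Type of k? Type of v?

list() converts to list; sum of ints is int

list, int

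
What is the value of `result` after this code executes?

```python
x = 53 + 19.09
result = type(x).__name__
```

x is float; result = 'float'

'float'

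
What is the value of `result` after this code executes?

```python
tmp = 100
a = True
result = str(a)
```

tmp = 100; a = True; result = 'True'

'True'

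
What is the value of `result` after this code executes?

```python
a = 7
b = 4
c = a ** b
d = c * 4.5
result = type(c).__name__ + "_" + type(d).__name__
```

a is int; b is int; c is int; d is float; result = 'int_float'

'int_float'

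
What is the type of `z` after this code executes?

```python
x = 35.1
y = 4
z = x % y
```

float % int = float

float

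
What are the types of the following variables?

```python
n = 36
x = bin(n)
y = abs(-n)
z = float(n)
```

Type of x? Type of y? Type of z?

bin() returns str; abs() of int returns int; float() returns float

str, int, float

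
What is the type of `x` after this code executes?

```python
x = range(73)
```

range() returns a range object

range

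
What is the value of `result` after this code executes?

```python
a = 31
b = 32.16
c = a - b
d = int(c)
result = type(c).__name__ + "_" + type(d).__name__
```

a is int; b is float; c is float; d is int; result = 'float_int'

'float_int'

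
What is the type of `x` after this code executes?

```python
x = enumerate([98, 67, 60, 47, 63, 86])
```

enumerate() returns an enumerate object

enumerate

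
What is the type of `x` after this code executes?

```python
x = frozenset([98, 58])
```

frozenset() returns frozenset

frozenset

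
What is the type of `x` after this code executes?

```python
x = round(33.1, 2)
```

round() with decimal places returns float

float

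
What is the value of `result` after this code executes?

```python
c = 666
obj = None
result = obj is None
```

c = 666; obj = None; result = True

True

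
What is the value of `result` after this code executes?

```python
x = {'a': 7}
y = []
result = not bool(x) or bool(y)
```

x = {'a': 7}; y = []; result = False

False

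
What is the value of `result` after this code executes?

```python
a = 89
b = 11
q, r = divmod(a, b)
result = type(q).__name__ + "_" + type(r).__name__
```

a is int; b is int; q is int; r is int; result = 'int_int'

'int_int'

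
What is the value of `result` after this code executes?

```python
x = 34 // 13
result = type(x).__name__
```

x is int; result = 'int'

'int'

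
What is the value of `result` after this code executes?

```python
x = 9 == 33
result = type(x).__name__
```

x is bool; result = 'bool'

'bool'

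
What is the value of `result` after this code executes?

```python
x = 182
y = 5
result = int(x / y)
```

x = 182; y = 5; result = 36

36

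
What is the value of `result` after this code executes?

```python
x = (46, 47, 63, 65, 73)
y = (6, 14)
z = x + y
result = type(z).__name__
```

x is tuple; y is tuple; z is tuple; result = 'tuple'

'tuple'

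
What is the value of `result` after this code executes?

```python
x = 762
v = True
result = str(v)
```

x = 762; v = True; result = 'True'

'True'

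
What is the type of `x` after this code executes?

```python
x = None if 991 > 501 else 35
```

991 > 501 is True, so the if branch is taken

NoneType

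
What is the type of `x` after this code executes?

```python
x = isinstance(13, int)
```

isinstance() returns bool

bool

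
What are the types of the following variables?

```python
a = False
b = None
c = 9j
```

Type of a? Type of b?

a is assigned the constant False, which has type bool; b is assigned None, whose type is NoneType

bool, NoneType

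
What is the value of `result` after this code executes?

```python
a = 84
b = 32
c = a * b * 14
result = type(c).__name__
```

a is int; b is int; c is int; result = 'int'

'int'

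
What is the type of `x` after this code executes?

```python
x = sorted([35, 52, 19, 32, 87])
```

sorted() always returns list

list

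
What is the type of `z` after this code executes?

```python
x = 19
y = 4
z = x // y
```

int // int = int

int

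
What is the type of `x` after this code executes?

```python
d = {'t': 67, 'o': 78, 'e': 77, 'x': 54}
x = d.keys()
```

.keys() returns dict_keys view

dict_keys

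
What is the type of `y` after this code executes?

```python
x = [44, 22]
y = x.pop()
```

list.pop() returns the popped element

int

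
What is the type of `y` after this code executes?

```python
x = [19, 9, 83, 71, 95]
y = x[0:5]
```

Slicing a list returns a list

list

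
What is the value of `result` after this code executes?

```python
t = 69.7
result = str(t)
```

t = 69.7; result = '69.7'

'69.7'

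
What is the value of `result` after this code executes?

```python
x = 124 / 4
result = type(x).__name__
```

x is float; result = 'float'

'float'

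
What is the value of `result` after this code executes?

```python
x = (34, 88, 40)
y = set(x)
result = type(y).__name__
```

x is tuple; y is set; result = 'set'

'set'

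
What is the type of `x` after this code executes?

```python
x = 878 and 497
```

'and' with truthy values returns last operand (int)

int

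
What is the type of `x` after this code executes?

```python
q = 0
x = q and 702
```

'and' returns first falsy value (0 is int)

int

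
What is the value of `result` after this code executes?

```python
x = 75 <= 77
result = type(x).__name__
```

x is bool; result = 'bool'

'bool'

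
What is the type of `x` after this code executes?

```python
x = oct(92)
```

oct() returns str representation

str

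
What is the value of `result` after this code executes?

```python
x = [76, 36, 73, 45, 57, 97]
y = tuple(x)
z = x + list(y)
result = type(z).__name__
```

x is list; y is tuple; z is list; result = 'list'

'list'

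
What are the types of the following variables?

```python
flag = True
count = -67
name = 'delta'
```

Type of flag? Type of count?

flag is assigned the constant True, which has type bool; count is assigned a bare integer (no decimal point), so it is an int

bool, int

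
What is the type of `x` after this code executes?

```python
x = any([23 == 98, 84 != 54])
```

any() returns bool

bool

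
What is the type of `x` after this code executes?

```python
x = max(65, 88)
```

max() of ints returns int

int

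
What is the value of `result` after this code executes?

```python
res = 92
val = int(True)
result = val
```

res = 92; val = 1; result = 1

1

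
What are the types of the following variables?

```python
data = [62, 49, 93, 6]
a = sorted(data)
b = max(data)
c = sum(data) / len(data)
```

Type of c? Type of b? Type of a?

int / int = float; max of ints returns int; sorted() returns list

float, int, list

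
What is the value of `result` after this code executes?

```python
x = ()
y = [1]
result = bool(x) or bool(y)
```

x = (); y = [1]; result = True

True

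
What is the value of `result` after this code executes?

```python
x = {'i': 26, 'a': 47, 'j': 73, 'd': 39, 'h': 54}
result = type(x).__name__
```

x is dict; result = 'dict'

'dict'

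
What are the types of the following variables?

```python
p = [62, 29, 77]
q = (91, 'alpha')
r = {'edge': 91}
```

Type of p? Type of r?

p is assigned a list literal (square brackets); r is assigned a dict literal ({key: value})

list, dict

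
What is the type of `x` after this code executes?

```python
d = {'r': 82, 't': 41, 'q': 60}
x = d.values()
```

.values() returns dict_values view

dict_values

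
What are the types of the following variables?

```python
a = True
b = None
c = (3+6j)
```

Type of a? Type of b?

a is assigned the constant True, which has type bool; b is assigned None, whose type is NoneType

bool, NoneType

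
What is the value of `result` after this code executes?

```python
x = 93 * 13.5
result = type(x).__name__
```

x is float; result = 'float'

'float'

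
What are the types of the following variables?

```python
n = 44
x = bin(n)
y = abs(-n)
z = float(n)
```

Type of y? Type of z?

abs() of int returns int; float() returns float

int, float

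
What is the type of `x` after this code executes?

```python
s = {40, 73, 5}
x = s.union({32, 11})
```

set.union() returns a new set

set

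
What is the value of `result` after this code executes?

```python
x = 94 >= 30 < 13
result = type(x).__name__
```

x is bool; result = 'bool'

'bool'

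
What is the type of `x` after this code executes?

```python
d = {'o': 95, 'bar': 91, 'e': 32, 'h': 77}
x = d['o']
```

Accessing dict[str, int] with str key returns int

int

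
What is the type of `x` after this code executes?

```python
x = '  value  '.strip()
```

str.strip() returns str

str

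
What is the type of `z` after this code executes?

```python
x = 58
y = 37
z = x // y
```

int // int = int

int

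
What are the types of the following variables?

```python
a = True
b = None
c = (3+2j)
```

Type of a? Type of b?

a is assigned the constant True, which has type bool; b is assigned None, whose type is NoneType

bool, NoneType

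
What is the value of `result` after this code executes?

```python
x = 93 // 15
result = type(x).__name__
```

x is int; result = 'int'

'int'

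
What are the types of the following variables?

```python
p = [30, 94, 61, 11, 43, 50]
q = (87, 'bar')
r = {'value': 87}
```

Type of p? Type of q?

p is assigned a list literal (square brackets); q is assigned a tuple (parenthesized, comma-separated values)

list, tuple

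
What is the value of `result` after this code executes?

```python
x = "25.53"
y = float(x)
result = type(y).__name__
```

x is str; y is float; result = 'float'

'float'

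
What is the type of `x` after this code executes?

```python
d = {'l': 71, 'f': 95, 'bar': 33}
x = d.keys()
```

.keys() returns dict_keys view

dict_keys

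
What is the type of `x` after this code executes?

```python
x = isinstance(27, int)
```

isinstance() returns bool

bool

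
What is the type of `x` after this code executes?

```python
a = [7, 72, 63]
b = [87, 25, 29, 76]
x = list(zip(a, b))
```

list(zip()) returns a list of tuples

list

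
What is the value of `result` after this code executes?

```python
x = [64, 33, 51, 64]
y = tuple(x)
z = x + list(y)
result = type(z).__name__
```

x is list; y is tuple; z is list; result = 'list'

'list'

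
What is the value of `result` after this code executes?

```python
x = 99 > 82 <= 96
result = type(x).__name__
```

x is bool; result = 'bool'

'bool'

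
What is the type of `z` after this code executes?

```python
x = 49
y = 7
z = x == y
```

Equality comparison returns bool

bool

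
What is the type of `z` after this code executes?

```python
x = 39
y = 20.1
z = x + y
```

int + float = float

float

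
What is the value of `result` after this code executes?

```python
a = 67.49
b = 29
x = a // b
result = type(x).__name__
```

a is float; b is int; x is float; result = 'float'

'float'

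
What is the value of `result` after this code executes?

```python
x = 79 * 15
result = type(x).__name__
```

x is int; result = 'int'

'int'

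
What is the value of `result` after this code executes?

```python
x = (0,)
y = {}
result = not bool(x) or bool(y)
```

x = (0,); y = {}; result = False

False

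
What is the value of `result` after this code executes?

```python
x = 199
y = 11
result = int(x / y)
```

x = 199; y = 11; result = 18

18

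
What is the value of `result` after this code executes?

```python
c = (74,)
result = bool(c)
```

c = (74,); result = True

True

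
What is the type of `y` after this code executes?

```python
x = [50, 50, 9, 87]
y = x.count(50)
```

list.count() returns int

int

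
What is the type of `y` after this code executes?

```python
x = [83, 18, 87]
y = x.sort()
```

list.sort() returns None (mutates in place)

NoneType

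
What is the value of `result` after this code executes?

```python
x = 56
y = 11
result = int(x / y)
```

x = 56; y = 11; result = 5

5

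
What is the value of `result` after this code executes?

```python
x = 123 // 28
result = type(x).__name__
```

x is int; result = 'int'

'int'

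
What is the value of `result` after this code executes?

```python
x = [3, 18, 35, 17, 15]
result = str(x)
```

x = [3, 18, 35, 17, 15]; result = '[3, 18, 35, 17, 15]'

'[3, 18, 35, 17, 15]'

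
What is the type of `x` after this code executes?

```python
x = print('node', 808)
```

print() returns None

NoneType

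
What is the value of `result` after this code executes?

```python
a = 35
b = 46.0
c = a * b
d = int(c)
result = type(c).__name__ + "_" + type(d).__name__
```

a is int; b is float; c is float; d is int; result = 'float_int'

'float_int'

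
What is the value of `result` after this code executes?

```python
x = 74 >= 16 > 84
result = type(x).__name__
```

x is bool; result = 'bool'

'bool'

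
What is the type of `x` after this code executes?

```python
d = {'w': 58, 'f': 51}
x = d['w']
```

Accessing dict[str, int] with str key returns int

int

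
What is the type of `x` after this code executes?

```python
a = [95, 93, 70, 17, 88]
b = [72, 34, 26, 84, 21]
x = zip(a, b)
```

zip() returns a zip object

zip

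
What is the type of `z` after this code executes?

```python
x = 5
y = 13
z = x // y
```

int // int = int

int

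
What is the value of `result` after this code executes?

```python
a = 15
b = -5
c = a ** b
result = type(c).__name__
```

a is int; b is int; c is float; result = 'float'

'float'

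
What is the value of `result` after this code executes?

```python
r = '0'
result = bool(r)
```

r = '0'; result = True

True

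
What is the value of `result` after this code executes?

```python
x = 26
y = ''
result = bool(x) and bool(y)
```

x = 26; y = ''; result = False

False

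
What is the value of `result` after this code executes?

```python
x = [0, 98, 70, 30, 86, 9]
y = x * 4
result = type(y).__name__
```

x is list; y is list; result = 'list'

'list'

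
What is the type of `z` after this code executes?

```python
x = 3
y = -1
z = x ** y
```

int ** negative = float

float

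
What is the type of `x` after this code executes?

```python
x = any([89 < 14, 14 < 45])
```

any() returns bool

bool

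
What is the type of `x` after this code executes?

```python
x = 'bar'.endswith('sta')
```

str.endswith() returns bool

bool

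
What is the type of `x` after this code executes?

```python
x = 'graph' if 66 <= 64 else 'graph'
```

Both branches of conditional are str

str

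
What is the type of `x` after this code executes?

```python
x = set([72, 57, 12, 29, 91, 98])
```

set() constructor returns set

set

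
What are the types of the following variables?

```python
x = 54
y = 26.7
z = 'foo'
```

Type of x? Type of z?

x is assigned a bare integer (no decimal point), so it is an int; z is assigned a quoted string literal, so it is a str

int, str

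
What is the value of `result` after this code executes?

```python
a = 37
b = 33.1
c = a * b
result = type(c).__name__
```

a is int; b is float; c is float; result = 'float'

'float'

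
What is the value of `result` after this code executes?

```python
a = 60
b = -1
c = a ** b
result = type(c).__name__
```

a is int; b is int; c is float; result = 'float'

'float'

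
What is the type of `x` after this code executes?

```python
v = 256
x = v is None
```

'is' comparison returns bool

bool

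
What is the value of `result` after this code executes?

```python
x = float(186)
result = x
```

x = 186.0; result = 186.0

186.0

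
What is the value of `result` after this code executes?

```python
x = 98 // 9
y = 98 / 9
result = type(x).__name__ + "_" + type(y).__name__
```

x is int; y is float; result = 'int_float'

'int_float'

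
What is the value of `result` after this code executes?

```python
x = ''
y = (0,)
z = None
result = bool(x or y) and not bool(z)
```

x = ''; y = (0,); z = None; result = True

True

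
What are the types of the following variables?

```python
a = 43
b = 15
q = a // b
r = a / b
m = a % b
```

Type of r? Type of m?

/ returns float; % of ints returns int

float, int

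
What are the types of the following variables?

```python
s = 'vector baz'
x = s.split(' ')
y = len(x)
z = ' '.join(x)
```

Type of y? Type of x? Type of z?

len() returns int; str.split() returns list; str.join() returns str

int, list, str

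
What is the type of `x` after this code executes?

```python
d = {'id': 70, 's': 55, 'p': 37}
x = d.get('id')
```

dict.get() returns value type when found

int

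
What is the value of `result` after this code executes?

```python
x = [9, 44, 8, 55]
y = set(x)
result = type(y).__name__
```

x is list; y is set; result = 'set'

'set'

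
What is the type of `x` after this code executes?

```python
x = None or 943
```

'or' with None returns the other truthy value

int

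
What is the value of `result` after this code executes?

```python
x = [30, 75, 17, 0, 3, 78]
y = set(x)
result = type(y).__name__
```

x is list; y is set; result = 'set'

'set'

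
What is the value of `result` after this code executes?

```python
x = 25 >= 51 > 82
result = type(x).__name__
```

x is bool; result = 'bool'

'bool'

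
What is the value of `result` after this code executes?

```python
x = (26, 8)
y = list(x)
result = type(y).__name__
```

x is tuple; y is list; result = 'list'

'list'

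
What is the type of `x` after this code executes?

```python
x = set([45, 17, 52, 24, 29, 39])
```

set() constructor returns set

set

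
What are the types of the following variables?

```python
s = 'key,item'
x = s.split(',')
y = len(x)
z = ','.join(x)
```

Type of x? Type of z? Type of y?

str.split() returns list; str.join() returns str; len() returns int

list, str, int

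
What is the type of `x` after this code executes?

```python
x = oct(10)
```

oct() returns str representation

str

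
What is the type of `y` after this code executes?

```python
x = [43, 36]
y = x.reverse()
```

list.reverse() returns None

NoneType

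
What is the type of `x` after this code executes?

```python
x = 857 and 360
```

'and' with truthy values returns last operand (int)

int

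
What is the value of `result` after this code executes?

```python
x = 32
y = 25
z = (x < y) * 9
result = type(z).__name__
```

x is int; y is int; z is int; result = 'int'

'int'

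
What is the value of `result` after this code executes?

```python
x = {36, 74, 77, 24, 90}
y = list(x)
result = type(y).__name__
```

x is set; y is list; result = 'list'

'list'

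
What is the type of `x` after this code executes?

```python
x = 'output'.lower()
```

str.lower() returns str

str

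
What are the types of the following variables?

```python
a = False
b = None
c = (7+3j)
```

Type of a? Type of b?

a is assigned the constant False, which has type bool; b is assigned None, whose type is NoneType

bool, NoneType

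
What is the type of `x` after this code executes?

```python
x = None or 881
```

'or' with None returns the other truthy value

int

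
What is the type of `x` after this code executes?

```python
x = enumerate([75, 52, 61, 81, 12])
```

enumerate() returns an enumerate object

enumerate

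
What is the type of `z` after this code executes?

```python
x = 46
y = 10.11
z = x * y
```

int * float = float

float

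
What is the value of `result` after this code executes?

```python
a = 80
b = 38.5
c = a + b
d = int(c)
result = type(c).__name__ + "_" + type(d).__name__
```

a is int; b is float; c is float; d is int; result = 'float_int'

'float_int'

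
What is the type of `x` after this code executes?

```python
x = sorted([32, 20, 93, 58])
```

sorted() always returns list

list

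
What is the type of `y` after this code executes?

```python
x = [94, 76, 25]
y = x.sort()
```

list.sort() returns None (mutates in place)

NoneType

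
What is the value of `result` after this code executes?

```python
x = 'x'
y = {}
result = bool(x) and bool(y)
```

x = 'x'; y = {}; result = False

False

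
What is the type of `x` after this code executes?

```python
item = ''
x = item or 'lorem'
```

'or' returns first truthy value (str)

str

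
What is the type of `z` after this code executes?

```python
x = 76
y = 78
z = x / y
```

int / int = float

float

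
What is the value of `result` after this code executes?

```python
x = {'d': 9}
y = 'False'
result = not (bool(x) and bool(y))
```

x = {'d': 9}; y = 'False'; result = False

False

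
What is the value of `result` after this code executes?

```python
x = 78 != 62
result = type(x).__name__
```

x is bool; result = 'bool'

'bool'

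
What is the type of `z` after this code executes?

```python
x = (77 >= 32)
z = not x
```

'not' returns bool

bool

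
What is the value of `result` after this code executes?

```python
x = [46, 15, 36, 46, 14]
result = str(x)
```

x = [46, 15, 36, 46, 14]; result = '[46, 15, 36, 46, 14]'

'[46, 15, 36, 46, 14]'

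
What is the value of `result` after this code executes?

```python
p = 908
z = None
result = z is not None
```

p = 908; z = None; result = False

False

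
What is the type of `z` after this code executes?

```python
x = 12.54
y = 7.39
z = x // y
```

float // float = float

float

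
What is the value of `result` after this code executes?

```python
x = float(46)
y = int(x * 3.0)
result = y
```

x = 46.0; y = 138; result = 138

138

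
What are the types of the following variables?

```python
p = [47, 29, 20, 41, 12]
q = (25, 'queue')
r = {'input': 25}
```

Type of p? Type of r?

p is assigned a list literal (square brackets); r is assigned a dict literal ({key: value})

list, dict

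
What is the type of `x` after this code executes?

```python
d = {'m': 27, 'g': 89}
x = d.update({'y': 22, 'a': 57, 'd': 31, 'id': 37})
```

dict.update() returns None

NoneType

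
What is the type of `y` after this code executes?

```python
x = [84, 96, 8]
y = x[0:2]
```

Slicing a list returns a list

list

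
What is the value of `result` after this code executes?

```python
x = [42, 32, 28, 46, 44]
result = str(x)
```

x = [42, 32, 28, 46, 44]; result = '[42, 32, 28, 46, 44]'

'[42, 32, 28, 46, 44]'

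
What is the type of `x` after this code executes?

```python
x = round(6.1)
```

round() with no decimal places returns int

int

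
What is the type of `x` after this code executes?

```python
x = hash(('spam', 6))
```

hash() returns int

int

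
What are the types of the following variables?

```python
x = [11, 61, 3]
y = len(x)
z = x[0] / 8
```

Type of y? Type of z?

len() returns int; int / int = float

int, float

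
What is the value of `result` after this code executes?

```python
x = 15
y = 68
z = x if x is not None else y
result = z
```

x = 15; y = 68; z = 15; result = 15

15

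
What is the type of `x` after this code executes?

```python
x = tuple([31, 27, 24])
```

tuple() constructor returns tuple

tuple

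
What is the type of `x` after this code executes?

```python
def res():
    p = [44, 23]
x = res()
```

Function without return returns None

NoneType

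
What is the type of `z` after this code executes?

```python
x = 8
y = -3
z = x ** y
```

int ** negative = float

float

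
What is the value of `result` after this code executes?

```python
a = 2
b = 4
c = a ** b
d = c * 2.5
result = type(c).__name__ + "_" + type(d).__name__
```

a is int; b is int; c is int; d is float; result = 'int_float'

'int_float'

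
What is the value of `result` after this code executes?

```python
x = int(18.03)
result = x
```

x = 18; result = 18

18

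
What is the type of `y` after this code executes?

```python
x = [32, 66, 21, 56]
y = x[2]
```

Indexing list[int] returns int

int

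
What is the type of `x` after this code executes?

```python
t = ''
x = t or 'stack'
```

'or' returns first truthy value (str)

str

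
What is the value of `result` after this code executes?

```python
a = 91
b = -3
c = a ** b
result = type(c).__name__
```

a is int; b is int; c is float; result = 'float'

'float'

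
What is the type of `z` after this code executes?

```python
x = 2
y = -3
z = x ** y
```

int ** negative = float

float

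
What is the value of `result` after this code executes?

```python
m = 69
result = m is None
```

m = 69; result = False

False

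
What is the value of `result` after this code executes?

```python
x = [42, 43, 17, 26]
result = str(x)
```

x = [42, 43, 17, 26]; result = '[42, 43, 17, 26]'

'[42, 43, 17, 26]'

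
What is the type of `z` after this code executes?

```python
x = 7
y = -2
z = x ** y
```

int ** negative = float

float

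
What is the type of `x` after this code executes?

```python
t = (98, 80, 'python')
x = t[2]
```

Index 2 of tuple is a str literal

str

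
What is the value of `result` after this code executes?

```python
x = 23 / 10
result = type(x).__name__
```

x is float; result = 'float'

'float'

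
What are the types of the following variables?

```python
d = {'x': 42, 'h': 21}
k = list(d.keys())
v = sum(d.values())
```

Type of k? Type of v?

list() converts to list; sum of ints is int

list, int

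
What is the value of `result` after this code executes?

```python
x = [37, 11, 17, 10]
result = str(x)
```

x = [37, 11, 17, 10]; result = '[37, 11, 17, 10]'

'[37, 11, 17, 10]'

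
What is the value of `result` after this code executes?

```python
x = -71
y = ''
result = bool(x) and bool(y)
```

x = -71; y = ''; result = False

False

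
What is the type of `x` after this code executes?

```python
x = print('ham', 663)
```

print() returns None

NoneType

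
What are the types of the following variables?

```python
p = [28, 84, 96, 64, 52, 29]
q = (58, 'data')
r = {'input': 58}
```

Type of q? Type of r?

q is assigned a tuple (parenthesized, comma-separated values); r is assigned a dict literal ({key: value})

tuple, dict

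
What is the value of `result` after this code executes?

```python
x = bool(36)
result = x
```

x = True; result = True

True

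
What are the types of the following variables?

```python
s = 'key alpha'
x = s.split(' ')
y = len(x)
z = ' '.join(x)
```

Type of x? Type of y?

str.split() returns list; len() returns int

list, int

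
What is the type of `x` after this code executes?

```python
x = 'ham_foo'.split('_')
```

str.split() returns list

list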